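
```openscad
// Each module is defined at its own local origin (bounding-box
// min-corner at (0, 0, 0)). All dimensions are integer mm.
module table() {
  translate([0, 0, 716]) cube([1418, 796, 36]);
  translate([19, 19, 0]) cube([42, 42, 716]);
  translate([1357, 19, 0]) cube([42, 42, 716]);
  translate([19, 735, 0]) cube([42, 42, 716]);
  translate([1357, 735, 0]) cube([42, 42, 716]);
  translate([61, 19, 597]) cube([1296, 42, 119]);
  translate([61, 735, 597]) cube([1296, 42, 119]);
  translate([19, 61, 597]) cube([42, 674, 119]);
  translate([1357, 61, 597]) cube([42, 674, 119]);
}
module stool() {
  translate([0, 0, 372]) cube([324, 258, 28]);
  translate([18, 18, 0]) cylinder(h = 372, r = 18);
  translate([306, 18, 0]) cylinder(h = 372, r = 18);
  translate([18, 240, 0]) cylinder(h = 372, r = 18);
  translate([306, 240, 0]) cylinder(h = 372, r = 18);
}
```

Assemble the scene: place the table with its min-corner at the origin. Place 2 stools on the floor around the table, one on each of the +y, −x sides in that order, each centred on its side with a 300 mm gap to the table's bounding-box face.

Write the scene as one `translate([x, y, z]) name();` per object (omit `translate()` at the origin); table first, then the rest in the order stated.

table();
translate([547, 1096, 0]) stool();
translate([-624, 269, 0]) stool();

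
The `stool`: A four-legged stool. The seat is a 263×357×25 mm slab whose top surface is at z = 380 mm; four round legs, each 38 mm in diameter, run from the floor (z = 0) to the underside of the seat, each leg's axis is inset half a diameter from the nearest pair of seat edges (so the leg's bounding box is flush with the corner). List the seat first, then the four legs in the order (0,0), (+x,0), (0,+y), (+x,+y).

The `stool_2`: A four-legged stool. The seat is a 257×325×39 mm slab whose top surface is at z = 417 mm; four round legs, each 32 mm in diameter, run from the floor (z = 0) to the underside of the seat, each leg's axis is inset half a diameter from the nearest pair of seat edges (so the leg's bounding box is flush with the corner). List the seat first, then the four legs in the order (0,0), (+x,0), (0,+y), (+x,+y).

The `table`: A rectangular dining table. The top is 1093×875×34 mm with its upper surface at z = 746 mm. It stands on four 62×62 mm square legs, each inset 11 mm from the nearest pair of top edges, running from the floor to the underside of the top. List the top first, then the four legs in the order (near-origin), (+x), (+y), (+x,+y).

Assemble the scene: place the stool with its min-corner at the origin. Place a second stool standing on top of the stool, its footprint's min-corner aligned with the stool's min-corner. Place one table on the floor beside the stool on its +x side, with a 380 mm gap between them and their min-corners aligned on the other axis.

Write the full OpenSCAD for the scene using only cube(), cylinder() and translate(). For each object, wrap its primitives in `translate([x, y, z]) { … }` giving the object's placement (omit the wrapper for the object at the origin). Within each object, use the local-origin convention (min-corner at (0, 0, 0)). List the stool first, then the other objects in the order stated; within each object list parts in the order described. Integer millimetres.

translate([0, 0, 355]) cube([263, 357, 25]);
translate([19, 19, 0]) cylinder(h = 355, r = 19);
translate([244, 19, 0]) cylinder(h = 355, r = 19);
translate([19, 338, 0]) cylinder(h = 355, r = 19);
translate([244, 338, 0]) cylinder(h = 355, r = 19);
translate([0, 0, 380]) {
  translate([0, 0, 378]) cube([257, 325, 39]);
  translate([16, 16, 0]) cylinder(h = 378, r = 16);
  translate([241, 16, 0]) cylinder(h = 378, r = 16);
  translate([16, 309, 0]) cylinder(h = 378, r = 16);
  translate([241, 309, 0]) cylinder(h = 378, r = 16);
}
translate([643, 0, 0]) {
  translate([0, 0, 712]) cube([1093, 875, 34]);
  translate([11, 11, 0]) cube([62, 62, 712]);
  translate([1020, 11, 0]) cube([62, 62, 712]);
  translate([11, 802, 0]) cube([62, 62, 712]);
  translate([1020, 802, 0]) cube([62, 62, 712]);
}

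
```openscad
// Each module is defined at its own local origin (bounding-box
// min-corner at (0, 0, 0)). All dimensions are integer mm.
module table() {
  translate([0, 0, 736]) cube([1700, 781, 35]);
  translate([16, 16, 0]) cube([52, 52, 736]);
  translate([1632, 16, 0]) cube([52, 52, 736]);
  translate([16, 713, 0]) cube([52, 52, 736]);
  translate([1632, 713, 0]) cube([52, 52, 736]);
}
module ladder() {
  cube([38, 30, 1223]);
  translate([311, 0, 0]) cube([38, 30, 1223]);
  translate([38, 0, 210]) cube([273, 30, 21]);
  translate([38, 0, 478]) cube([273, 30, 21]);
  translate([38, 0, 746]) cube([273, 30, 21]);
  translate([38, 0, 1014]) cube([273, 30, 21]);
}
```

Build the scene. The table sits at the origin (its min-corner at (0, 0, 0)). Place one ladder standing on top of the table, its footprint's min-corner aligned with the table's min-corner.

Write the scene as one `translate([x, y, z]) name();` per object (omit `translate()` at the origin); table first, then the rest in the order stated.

table();
translate([0, 0, 771]) ladder();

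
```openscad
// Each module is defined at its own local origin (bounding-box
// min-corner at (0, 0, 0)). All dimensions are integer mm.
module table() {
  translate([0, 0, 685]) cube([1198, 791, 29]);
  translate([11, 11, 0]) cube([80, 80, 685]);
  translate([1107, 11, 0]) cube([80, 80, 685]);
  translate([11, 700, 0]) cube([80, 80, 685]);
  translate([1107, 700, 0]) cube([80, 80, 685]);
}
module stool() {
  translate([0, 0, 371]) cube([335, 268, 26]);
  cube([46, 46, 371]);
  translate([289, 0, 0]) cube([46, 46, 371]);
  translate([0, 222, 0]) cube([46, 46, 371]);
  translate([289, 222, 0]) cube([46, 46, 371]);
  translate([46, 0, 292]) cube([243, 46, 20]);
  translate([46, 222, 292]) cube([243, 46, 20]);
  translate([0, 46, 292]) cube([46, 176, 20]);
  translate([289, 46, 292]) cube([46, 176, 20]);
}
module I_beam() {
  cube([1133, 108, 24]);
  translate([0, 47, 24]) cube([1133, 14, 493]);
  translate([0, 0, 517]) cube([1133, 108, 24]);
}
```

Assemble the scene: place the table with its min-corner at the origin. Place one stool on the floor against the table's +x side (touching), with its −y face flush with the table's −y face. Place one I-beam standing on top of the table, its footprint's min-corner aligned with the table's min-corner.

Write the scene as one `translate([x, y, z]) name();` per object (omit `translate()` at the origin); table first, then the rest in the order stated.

table();
translate([1198, 0, 0]) stool();
translate([0, 0, 714]) I_beam();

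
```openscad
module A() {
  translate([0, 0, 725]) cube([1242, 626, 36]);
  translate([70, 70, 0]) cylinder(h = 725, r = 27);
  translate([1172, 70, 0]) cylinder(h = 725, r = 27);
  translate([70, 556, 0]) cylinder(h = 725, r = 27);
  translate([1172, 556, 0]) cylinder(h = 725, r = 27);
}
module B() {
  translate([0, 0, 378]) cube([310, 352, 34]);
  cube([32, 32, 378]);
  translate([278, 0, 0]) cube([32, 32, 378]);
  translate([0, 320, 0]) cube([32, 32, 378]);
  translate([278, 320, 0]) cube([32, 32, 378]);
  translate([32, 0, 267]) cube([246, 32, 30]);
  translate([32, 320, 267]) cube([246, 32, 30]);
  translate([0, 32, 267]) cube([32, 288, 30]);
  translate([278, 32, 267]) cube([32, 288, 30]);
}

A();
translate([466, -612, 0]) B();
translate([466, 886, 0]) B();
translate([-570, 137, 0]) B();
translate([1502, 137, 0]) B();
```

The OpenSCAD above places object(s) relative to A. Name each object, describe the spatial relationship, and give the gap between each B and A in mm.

Each stool's nearest face is 260 mm from the table's bounding box.

A is a table. B is a stool. Four stools sit around the table at the −y, +y, −x, +x sides. The gap between each stool and the table is 260 mm.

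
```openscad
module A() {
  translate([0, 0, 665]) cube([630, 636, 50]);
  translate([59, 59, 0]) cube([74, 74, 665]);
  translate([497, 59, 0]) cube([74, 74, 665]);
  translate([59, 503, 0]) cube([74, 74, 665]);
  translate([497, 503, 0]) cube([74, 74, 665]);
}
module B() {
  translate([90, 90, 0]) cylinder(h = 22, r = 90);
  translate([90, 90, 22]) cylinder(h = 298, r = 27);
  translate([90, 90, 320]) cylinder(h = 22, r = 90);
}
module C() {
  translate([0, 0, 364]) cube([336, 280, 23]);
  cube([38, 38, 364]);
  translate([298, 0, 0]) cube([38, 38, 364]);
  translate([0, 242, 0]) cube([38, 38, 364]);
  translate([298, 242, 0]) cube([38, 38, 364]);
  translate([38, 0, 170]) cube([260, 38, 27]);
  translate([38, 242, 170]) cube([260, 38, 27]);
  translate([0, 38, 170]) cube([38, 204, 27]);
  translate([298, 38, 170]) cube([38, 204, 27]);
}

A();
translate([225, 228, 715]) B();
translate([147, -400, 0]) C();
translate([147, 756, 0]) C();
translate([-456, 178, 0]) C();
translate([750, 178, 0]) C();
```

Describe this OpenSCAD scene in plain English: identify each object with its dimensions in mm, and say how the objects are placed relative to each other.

A is a table: top 630 mm (x) × 636 mm (y), 50 mm thick, upper face at z = 715 mm, on four 74×74 mm square legs, each inset 59 mm from the nearest pair of top edges, running from z = 0 to the bottom of the top.

B is a spool: two coaxial disc flanges of radius 90 mm and thickness 22 mm, joined by a core cylinder of radius 27 mm and height 298 mm. The lower flange rests on z = 0 and the three cylinders share a vertical axis.

C is a four-legged stool. The seat is a 336×280×23 mm slab whose top surface is at z = 387 mm; four square legs, each 38×38 mm in cross-section, run from the floor (z = 0) to the underside of the seat, each flush with a corner of the seat. Four stretchers, 38 mm wide and 27 mm tall, connect adjacent legs with their undersides at z = 170 mm, each running between the inner faces of the legs it joins and aligned with the legs' outer faces on the other axis.

The spool is on top of the table, centred. Four stools sit around the table at the −y, +y, −x, +x sides.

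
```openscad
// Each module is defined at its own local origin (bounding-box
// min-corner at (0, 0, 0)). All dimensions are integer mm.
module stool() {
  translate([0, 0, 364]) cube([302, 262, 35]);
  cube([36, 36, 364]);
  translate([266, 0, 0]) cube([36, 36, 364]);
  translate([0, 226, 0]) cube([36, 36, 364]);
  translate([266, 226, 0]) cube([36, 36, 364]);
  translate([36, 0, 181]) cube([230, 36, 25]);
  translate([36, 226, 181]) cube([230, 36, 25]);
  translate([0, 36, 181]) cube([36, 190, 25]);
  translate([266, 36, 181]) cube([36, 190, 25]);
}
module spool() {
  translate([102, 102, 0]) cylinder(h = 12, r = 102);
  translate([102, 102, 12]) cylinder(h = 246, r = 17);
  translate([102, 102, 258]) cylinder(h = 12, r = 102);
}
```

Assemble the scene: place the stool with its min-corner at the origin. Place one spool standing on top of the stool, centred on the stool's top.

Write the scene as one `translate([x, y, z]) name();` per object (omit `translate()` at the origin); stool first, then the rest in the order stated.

stool();
translate([49, 29, 399]) spool();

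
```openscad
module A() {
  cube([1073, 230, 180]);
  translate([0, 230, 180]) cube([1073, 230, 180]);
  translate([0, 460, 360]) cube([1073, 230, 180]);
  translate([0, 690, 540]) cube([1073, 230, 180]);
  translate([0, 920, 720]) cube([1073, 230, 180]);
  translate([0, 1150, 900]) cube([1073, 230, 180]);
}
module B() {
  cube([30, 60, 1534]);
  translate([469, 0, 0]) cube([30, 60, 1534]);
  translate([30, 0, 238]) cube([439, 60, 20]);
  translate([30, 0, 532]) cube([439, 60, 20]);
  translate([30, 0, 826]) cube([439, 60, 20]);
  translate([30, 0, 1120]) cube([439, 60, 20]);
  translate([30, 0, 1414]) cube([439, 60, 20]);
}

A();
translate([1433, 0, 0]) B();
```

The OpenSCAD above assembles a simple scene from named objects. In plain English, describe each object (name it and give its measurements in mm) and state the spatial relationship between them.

A is a straight staircase of 6 solid steps. Each step is 1073 mm wide (x), 230 mm deep (y, the going) and 180 mm tall (the rise). The first step rests on the floor; each subsequent step sits one going further in +y and one rise higher in +z, directly behind and above the previous step with no overlap.

B is a wooden ladder with two side rails of 30×60 mm section and 1534 mm height, set 499 mm apart overall. Between them run 5 rectangular rungs (60 mm deep, 20 mm thick), front faces flush with the rails' −y face. The bottom of the first rung is 238 mm above the floor and each subsequent rung is 294 mm higher than the one below.

The ladder is on the floor beside the staircase on its +x side.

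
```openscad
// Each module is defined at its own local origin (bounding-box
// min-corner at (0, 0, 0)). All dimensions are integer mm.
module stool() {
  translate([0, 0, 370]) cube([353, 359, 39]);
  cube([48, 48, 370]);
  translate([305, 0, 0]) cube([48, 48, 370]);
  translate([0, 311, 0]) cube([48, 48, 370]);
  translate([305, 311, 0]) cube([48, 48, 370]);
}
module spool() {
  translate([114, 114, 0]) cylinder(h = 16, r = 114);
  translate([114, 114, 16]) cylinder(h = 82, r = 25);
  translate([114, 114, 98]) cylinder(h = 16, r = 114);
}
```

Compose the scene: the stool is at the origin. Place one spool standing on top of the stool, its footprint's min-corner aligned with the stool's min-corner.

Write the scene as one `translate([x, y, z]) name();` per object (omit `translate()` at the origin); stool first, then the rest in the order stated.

stool();
translate([0, 0, 409]) spool();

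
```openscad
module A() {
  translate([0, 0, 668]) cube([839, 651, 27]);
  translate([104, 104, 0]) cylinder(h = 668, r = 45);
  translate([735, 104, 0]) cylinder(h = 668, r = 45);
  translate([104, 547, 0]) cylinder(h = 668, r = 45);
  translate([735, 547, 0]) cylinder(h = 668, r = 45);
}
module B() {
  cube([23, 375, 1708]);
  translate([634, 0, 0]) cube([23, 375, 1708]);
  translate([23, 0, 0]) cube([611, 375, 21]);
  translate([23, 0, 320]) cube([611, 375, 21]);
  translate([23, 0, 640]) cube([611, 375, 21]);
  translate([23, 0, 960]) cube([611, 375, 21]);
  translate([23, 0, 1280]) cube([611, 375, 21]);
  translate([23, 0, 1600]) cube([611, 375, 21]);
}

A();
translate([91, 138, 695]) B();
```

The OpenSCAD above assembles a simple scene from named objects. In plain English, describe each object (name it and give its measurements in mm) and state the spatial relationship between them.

A is a table with a 839×651 mm rectangular top, 27 mm thick, top surface at z = 695 mm, supported by four round legs of 90 mm diameter, each leg's bounding box inset 59 mm from the nearest pair of top edges, running from the floor.

B is a bookshelf 657 mm wide overall, 375 mm deep and 1708 mm tall. The two sides are 23 mm thick vertical panels. 6 horizontal shelves of 21 mm thickness span between the inner faces of the sides; the lowest shelf sits on the floor and shelves are stacked with a clear vertical gap of 299 mm between each pair.

The bookshelf is on top of the table, centred.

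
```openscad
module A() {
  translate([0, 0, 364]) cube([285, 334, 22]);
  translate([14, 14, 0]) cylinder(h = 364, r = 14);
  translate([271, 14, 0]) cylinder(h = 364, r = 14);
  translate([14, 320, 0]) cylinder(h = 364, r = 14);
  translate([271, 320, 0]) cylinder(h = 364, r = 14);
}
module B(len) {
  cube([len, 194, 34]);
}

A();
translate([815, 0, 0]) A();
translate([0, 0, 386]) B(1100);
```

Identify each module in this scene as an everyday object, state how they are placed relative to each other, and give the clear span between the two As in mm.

Second stool starts at x = 815; first ends at x = 285; clear span = 815 − 285 = 530 mm.

A is a stool. B is a beam. A beam spans the tops of two stools. The clear span between the two stools is 530 mm.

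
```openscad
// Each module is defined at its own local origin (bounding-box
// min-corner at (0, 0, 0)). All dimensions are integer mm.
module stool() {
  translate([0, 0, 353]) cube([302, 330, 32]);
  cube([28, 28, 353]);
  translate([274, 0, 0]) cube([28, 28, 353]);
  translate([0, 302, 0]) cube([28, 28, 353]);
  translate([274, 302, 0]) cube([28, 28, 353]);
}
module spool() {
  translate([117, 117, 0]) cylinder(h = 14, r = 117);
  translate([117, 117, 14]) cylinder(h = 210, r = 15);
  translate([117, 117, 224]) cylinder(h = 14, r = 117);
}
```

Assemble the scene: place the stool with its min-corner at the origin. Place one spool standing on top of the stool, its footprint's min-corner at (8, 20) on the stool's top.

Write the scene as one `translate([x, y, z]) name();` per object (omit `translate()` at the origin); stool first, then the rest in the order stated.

stool();
translate([8, 20, 385]) spool();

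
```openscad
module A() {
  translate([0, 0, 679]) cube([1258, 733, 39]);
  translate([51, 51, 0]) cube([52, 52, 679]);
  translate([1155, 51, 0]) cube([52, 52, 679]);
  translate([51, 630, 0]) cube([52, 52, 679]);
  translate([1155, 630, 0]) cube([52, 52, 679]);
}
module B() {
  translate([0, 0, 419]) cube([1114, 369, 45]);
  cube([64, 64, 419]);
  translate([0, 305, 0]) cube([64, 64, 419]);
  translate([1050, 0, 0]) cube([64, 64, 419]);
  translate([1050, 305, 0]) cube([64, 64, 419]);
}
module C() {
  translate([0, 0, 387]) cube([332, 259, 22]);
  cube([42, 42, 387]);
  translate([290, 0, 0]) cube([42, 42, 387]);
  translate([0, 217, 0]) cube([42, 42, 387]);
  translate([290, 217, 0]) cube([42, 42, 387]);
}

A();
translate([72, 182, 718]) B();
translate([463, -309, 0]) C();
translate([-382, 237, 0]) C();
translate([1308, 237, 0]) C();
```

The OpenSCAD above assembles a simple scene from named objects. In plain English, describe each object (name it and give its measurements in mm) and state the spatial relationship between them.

A is a table with a 1258×733 mm rectangular top, 39 mm thick, top surface at z = 718 mm, supported by four 52×52 mm square legs, each inset 51 mm from the nearest pair of top edges, running from the floor.

B is a bench: a 1114×369 mm seat slab, 45 mm thick, top at z = 464 mm, on four 64×64 mm square legs flush with the seat corners and standing on z = 0.

C is a four-legged stool. The seat is a 332×259×22 mm slab whose top surface is at z = 409 mm; four square legs, each 42×42 mm in cross-section, run from the floor (z = 0) to the underside of the seat, each flush with a corner of the seat.

The bench is on top of the table, centred. Three stools sit around the table at the −y, −x, +x sides.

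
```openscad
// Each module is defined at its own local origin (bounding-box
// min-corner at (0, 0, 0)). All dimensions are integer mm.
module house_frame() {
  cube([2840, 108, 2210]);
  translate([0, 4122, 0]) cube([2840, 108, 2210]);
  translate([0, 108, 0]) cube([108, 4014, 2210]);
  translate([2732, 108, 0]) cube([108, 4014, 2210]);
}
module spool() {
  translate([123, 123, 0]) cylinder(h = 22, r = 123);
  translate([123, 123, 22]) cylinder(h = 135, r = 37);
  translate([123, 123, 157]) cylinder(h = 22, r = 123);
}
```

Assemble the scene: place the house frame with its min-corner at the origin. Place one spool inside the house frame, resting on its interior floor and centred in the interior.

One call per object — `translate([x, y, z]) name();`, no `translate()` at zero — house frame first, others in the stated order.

house_frame();
translate([1297, 1992, 0]) spool();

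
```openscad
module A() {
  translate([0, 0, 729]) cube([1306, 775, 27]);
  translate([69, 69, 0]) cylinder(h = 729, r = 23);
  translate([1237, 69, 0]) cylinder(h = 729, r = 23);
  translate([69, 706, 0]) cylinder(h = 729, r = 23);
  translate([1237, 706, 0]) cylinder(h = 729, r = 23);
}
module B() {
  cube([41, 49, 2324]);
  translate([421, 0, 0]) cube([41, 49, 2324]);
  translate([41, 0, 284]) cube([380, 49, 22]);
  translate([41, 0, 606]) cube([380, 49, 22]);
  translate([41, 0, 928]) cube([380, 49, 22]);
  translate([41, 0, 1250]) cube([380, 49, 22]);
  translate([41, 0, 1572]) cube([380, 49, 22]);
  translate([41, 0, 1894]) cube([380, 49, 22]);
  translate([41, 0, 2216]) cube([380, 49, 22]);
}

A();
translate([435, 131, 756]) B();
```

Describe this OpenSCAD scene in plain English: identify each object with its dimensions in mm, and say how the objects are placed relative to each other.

A is a rectangular dining table. The top is 1306×775×27 mm with its upper surface at z = 756 mm. It stands on four round legs of 46 mm diameter, each leg's bounding box inset 46 mm from the nearest pair of top edges, running from the floor to the underside of the top.

B is a wooden ladder with two side rails of 41×49 mm section and 2324 mm height, set 462 mm apart overall. Between them run 7 rectangular rungs (49 mm deep, 22 mm thick), front faces flush with the rails' −y face. The bottom of the first rung is 284 mm above the floor and each subsequent rung is 322 mm higher than the one below.

The ladder is on top of the table.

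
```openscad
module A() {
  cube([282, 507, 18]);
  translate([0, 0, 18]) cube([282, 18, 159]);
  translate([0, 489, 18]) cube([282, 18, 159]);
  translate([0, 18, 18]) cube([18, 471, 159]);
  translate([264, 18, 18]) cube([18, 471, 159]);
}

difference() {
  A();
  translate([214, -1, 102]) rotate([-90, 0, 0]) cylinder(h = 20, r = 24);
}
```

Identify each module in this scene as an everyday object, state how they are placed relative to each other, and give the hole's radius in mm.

A is an open box. The open box has a circular hole through its front wall. The hole's radius is 24 mm.

The subtracted cylinder has r = 24 mm.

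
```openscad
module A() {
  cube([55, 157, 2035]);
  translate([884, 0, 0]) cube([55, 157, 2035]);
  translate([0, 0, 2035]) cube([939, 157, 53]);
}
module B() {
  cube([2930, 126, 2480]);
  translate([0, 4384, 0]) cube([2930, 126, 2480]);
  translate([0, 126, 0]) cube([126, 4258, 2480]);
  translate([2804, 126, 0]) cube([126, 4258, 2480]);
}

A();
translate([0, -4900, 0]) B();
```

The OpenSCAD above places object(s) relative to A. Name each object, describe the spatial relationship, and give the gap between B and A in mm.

The house frame's nearest face is 390 mm from the door frame's −y face.

A is a door frame. B is a house frame. The house frame is on the floor beside the door frame on its −y side. The gap between the house frame and the door frame is 390 mm.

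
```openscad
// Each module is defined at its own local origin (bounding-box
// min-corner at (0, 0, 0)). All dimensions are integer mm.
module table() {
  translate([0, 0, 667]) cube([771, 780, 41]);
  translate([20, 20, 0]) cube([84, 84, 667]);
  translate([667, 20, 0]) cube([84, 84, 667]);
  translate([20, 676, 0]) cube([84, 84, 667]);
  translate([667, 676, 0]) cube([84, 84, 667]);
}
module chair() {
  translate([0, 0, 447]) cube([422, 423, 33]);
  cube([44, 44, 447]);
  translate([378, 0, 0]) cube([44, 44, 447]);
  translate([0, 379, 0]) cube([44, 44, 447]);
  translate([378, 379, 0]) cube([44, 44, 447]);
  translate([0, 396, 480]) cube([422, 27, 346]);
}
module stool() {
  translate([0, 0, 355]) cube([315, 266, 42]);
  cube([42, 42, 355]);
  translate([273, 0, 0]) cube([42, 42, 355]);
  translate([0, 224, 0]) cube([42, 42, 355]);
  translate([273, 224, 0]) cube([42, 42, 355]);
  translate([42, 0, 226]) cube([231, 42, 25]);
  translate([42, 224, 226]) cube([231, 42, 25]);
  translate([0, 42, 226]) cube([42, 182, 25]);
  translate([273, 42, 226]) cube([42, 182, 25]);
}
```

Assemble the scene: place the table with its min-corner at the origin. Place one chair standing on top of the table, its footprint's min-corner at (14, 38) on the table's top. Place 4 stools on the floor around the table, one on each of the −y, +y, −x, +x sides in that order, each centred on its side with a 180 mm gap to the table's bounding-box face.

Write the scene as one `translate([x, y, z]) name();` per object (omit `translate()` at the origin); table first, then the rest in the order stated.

table();
translate([14, 38, 708]) chair();
translate([228, -446, 0]) stool();
translate([228, 960, 0]) stool();
translate([-495, 257, 0]) stool();
translate([951, 257, 0]) stool();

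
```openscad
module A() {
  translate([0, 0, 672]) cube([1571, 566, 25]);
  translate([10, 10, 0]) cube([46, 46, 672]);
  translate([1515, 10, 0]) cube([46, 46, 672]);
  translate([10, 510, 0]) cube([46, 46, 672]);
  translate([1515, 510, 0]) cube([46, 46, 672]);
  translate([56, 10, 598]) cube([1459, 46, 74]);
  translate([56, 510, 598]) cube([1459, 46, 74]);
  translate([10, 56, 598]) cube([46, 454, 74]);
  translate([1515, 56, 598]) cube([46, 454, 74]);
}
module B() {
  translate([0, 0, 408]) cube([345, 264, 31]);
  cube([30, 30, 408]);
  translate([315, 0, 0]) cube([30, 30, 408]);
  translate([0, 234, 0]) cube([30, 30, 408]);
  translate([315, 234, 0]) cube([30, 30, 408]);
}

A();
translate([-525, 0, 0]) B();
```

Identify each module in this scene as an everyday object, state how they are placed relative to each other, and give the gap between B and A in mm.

The stool's nearest face is 180 mm from the table's −x face.

A is a table. B is a stool. The stool is on the floor beside the table on its −x side. The gap between the stool and the table is 180 mm.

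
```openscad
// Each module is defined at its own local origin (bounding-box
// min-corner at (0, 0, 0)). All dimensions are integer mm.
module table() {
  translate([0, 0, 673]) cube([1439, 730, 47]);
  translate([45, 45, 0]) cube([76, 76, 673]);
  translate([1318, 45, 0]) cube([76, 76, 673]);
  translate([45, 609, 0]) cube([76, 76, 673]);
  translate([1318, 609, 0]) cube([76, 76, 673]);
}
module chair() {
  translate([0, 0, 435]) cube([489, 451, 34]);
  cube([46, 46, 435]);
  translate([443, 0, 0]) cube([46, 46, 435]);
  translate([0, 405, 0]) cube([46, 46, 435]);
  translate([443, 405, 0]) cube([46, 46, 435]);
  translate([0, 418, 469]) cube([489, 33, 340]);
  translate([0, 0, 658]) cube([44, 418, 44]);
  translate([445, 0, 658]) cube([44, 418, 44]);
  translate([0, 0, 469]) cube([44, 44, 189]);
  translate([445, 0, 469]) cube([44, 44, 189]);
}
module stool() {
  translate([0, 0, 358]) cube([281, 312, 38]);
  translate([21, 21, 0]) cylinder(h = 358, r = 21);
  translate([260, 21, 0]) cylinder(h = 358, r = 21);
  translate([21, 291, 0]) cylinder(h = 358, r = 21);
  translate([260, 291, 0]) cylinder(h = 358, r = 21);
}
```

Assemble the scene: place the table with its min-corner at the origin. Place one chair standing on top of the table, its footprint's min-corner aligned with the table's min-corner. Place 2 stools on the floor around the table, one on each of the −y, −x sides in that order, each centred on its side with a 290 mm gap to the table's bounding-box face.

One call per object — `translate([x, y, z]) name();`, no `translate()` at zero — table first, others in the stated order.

table();
translate([0, 0, 720]) chair();
translate([579, -602, 0]) stool();
translate([-571, 209, 0]) stool();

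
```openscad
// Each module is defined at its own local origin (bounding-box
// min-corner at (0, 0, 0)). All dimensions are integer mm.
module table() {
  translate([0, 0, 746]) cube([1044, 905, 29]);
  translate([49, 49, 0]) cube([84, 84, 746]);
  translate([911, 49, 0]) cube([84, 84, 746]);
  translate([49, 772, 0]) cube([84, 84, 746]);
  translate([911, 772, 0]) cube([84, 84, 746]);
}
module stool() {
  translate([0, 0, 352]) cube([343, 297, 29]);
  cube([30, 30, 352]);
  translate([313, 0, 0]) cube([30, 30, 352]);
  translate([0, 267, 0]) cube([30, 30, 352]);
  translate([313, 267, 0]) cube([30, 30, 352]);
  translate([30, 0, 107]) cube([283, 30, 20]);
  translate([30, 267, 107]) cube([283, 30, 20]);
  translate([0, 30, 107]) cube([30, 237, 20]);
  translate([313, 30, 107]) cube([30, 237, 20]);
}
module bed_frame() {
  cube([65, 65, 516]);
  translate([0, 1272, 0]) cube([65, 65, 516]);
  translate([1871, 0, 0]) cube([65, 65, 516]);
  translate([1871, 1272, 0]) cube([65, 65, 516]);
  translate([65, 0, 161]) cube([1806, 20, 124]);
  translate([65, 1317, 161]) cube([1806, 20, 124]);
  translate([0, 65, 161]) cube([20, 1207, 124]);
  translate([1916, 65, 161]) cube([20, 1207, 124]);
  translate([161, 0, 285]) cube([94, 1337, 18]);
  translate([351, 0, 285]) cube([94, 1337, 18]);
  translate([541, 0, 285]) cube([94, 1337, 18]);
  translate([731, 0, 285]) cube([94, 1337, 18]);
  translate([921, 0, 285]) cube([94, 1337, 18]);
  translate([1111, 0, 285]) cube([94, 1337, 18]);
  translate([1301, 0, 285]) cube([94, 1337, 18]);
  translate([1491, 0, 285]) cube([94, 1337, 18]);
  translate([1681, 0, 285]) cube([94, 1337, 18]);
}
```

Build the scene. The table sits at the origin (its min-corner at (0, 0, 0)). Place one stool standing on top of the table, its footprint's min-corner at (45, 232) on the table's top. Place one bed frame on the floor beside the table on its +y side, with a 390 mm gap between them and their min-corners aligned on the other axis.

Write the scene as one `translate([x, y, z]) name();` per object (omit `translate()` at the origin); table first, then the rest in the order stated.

table();
translate([45, 232, 775]) stool();
translate([0, 1295, 0]) bed_frame();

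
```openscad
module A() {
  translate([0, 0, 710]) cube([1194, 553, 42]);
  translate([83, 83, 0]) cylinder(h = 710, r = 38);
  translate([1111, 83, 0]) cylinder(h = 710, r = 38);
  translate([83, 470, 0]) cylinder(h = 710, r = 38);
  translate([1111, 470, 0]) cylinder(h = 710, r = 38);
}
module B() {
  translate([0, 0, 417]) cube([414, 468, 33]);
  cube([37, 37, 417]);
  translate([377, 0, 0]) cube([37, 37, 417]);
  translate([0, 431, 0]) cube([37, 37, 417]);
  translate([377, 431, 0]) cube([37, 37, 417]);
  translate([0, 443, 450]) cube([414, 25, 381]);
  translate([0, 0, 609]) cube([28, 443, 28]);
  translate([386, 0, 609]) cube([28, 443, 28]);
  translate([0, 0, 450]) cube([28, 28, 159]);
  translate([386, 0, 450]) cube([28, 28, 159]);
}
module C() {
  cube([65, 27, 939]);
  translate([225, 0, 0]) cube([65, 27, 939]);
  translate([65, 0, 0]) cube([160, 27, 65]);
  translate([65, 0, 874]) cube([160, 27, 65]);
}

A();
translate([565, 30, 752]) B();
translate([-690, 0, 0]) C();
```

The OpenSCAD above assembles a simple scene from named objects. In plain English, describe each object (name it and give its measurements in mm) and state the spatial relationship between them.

A is a table with a 1194×553 mm rectangular top, 42 mm thick, top surface at z = 752 mm, supported by four round legs of 76 mm diameter, each leg's bounding box inset 45 mm from the nearest pair of top edges, running from the floor.

B is a chair. The seat is a 414×468×33 mm slab with its top at z = 450 mm, on four 37×37 mm corner legs (flush with the seat edges, standing on z = 0). A flat backrest 25 mm thick, 381 mm tall, spans the full seat width and rises from the seat top along its +y edge, rear face flush with the rear of the seat. Two armrests of 28×28 mm section run along each side from the seat's front edge to the front of the backrest, top faces 187 mm above the seat top and outer faces flush with the seat's x-edges; a 28×28 mm post under the front of each armrest stands on the seat at the front corner.

C is a rectangular picture frame lying in the x–z plane (depth along y). The opening is 160 mm wide (x) by 809 mm tall (z), surrounded by a border 65 mm wide on all four sides. The frame is 27 mm deep and is made of two full-height vertical stiles with two horizontal rails fitted between them.

The chair is on top of the table. The picture frame is on the floor beside the table on its −x side.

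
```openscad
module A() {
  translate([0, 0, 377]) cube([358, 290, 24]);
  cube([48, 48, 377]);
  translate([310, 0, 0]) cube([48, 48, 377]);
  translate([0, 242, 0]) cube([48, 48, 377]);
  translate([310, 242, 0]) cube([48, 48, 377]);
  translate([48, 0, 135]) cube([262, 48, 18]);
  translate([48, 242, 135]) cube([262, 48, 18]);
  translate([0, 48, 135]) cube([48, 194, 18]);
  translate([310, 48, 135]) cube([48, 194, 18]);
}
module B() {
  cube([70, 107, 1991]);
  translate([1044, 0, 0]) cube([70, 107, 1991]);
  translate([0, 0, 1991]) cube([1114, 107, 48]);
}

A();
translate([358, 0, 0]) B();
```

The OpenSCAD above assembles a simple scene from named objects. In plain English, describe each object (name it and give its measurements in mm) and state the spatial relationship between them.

A is a four-legged stool. The seat is a 358×290×24 mm slab whose top surface is at z = 401 mm; four square legs, each 48×48 mm in cross-section, run from the floor (z = 0) to the underside of the seat, each flush with a corner of the seat. Four stretchers, 48 mm wide and 18 mm tall, connect adjacent legs with their undersides at z = 135 mm, each running between the inner faces of the legs it joins and aligned with the legs' outer faces on the other axis.

B is a door frame. The clear opening is 974 mm wide and 1991 mm high. Two 70 mm wide jambs, 107 mm deep, stand either side of the opening from the floor to the top of the opening. A 48 mm thick head sits across the top of both jambs, spanning the full outside width of the frame.

The door frame is against the stool's +x side, with their −y faces flush.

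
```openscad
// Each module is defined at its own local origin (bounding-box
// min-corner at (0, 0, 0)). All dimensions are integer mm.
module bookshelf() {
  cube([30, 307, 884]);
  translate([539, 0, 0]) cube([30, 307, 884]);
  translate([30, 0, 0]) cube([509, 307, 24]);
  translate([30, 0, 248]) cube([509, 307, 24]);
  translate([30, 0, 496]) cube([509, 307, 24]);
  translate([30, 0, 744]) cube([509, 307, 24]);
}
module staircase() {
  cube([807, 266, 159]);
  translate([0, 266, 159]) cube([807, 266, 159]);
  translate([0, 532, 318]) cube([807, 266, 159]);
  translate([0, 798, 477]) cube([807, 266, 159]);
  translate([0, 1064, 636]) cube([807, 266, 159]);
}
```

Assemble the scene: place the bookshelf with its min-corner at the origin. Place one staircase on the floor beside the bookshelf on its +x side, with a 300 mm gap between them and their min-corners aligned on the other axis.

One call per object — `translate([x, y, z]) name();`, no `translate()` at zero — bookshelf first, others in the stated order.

bookshelf();
translate([869, 0, 0]) staircase();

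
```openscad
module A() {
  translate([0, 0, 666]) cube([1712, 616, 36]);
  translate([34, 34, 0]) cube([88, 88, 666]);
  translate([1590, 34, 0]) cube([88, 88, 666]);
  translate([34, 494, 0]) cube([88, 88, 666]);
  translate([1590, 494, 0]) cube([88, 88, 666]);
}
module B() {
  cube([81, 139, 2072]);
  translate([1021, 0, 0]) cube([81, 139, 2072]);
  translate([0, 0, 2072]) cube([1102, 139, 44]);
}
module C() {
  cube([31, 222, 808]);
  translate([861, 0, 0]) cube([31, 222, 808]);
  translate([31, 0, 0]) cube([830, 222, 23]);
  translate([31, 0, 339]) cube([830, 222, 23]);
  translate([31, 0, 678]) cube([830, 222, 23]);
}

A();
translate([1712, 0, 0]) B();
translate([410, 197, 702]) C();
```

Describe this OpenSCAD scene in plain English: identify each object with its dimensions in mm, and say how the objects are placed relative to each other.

A is a table: top 1712 mm (x) × 616 mm (y), 36 mm thick, upper face at z = 702 mm, on four 88×88 mm square legs, each inset 34 mm from the nearest pair of top edges, running from z = 0 to the bottom of the top.

B is a rectangular door frame: two vertical jambs of 81×139 mm section, 2072 mm tall, with a clear opening 940 mm wide between their inner faces. A header 44 mm tall and 139 mm deep lies on top of the jambs and spans the full outside width.

C is a bookshelf 892 mm wide overall, 222 mm deep and 808 mm tall. The two sides are 31 mm thick vertical panels. 3 horizontal shelves of 23 mm thickness span between the inner faces of the sides; the lowest shelf sits on the floor and shelves are stacked with a clear vertical gap of 316 mm between each pair.

The door frame is against the table's +x side, with their −y faces flush. The bookshelf is on top of the table, centred.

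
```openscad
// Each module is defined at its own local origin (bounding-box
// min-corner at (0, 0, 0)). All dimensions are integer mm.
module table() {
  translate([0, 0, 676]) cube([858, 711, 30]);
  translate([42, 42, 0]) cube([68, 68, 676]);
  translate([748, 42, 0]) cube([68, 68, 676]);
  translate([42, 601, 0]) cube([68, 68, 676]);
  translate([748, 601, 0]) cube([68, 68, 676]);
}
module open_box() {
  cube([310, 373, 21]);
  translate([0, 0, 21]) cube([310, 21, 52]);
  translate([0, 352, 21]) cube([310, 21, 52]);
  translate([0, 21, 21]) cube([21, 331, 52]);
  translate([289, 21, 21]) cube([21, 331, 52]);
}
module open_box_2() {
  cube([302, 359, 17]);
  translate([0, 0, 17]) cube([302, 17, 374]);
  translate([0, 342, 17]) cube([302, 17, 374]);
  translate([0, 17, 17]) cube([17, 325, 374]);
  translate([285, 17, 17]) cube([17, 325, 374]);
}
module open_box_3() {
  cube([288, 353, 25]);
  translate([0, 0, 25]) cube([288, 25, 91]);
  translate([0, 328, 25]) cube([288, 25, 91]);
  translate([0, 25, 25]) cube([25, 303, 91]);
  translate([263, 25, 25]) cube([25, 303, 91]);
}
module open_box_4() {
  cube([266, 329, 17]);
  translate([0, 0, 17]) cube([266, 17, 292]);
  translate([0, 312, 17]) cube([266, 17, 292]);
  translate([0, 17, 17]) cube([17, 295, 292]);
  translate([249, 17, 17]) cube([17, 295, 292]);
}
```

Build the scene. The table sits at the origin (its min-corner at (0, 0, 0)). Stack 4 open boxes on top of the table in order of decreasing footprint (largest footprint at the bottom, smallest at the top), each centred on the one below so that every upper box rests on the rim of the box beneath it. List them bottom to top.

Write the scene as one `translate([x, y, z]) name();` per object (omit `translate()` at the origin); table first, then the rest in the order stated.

table();
translate([274, 169, 706]) open_box();
translate([278, 176, 779]) open_box_2();
translate([285, 179, 1170]) open_box_3();
translate([296, 191, 1286]) open_box_4();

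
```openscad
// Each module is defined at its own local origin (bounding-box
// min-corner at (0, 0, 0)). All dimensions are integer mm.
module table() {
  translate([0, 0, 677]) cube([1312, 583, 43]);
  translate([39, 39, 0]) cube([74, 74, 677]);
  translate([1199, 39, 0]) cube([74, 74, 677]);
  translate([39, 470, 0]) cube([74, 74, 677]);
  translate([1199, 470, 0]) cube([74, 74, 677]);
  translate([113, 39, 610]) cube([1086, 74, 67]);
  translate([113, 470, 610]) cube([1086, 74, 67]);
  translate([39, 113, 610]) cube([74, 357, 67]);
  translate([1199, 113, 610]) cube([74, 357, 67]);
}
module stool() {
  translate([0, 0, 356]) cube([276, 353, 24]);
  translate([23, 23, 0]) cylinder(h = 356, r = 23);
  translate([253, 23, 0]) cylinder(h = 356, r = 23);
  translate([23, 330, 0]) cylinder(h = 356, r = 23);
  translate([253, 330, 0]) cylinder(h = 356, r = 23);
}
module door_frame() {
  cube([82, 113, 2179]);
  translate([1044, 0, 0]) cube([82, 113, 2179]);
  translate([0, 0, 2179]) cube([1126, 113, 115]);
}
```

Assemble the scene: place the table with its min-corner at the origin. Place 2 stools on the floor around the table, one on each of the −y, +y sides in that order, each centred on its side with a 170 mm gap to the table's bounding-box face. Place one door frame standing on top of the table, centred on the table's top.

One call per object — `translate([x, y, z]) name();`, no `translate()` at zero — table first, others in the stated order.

table();
translate([518, -523, 0]) stool();
translate([518, 753, 0]) stool();
translate([93, 235, 720]) door_frame();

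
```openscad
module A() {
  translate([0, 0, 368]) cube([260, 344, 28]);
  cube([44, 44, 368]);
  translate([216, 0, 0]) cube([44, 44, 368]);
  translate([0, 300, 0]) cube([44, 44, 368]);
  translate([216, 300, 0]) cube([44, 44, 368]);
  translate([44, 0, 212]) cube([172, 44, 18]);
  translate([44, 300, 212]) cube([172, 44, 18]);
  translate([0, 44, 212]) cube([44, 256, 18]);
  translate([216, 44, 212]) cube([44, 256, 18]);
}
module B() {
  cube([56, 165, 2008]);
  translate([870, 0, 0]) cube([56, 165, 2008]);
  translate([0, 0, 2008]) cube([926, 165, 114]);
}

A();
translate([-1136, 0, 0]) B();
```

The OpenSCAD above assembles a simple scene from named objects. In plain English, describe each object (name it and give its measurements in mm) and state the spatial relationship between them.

A is a four-legged stool. The seat is a 260×344×28 mm slab whose top surface is at z = 396 mm; four square legs, each 44×44 mm in cross-section, run from the floor (z = 0) to the underside of the seat, each flush with a corner of the seat. Four stretchers, 44 mm wide and 18 mm tall, connect adjacent legs with their undersides at z = 212 mm, each running between the inner faces of the legs it joins and aligned with the legs' outer faces on the other axis.

B is a door frame. The clear opening is 814 mm wide and 2008 mm high. Two 56 mm wide jambs, 165 mm deep, stand either side of the opening from the floor to the top of the opening. A 114 mm thick head sits across the top of both jambs, spanning the full outside width of the frame.

The door frame is on the floor beside the stool on its −x side.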